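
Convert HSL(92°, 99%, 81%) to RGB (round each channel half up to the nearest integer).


H=92°, S=0.99, L=0.81
C = (1-|2L-1|)×S = (1-|0.62|)×0.99 = 0.3762
H' = H/60 = 92/60 ≈ 1.5333; X = C×(1-|H' mod 2 - 1|) = 0.17556
m = L - C/2 = 0.81 - 0.1881 = 0.6219
Sector ⌊H'⌋ = 1 → (R',G',B') = (0.17556, 0.3762, 0.0)
RGB = ((R'+m)×255, (G'+m)×255, (B'+m)×255) = (203.3523, 254.5155, 158.5845)
Round half up → RGB(203, 255, 159)


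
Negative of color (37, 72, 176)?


Invert: (255-R, 255-G, 255-B)
R: 255-37 = 218
G: 255-72 = 183
B: 255-176 = 79
= RGB(218, 183, 79)


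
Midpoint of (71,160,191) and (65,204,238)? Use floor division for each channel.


Midpoint: each channel = ⌊(C₁+C₂)/2⌋
R: ⌊(71+65)/2⌋ = 68
G: ⌊(160+204)/2⌋ = 182
B: ⌊(191+238)/2⌋ = 214
= RGB(68, 182, 214)


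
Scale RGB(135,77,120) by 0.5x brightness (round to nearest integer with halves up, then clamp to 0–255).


Multiply each channel by 0.5, round half up, clamp to [0, 255]
R: 135×0.5 = 67.5 → round → 68
G: 77×0.5 = 38.5 → round → 39
B: 120×0.5 = 60
= RGB(68, 39, 60)


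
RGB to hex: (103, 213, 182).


R = 103 → 67 (hex)
G = 213 → D5 (hex)
B = 182 → B6 (hex)
Hex = #67D5B6


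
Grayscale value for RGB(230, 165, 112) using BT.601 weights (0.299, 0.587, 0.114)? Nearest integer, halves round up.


Gray = 0.299×R + 0.587×G + 0.114×B
Gray = 0.299×230 + 0.587×165 + 0.114×112
Gray = 68.770 + 96.855 + 12.768
Gray = 178.393 → round half up → 178
Gray = 178


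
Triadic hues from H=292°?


Triadic: equally spaced at 120° intervals
H1 = 292°
H2 = (292 + 120) mod 360 = 52°
H3 = (292 + 240) mod 360 = 172°
Triadic = 292°, 52°, 172°


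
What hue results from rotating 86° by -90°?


New hue = (H + rotation) mod 360
New hue = (86 -90) mod 360
= -4 mod 360
= 356°


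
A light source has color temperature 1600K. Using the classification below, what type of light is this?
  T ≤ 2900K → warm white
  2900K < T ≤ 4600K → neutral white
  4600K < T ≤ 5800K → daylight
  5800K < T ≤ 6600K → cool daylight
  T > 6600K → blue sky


Temperature: 1600K
1600K ≤ 2900K → warm white
Classification: warm white


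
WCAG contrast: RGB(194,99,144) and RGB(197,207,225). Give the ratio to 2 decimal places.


Linearize each sRGB channel c=v/255: c/12.92 if c ≤ 0.04045 else ((c+0.055)/1.055)^2.4
L = 0.2126×R_lin + 0.7152×G_lin + 0.0722×B_lin
Color 1 (194,99,144):
  R=194: 194/255≈0.7608 > 0.04045 → ((0.7608+0.055)/1.055)^2.4 ≈ 0.53948
  G=99: 99/255≈0.3882 > 0.04045 → ((0.3882+0.055)/1.055)^2.4 ≈ 0.12477
  B=144: 144/255≈0.5647 > 0.04045 → ((0.5647+0.055)/1.055)^2.4 ≈ 0.27889
  L1 = 0.2126×0.53948 + 0.7152×0.12477 + 0.0722×0.27889 ≈ 0.22407
Color 2 (197,207,225):
  R=197: 197/255≈0.7725 > 0.04045 → ((0.7725+0.055)/1.055)^2.4 ≈ 0.55834
  G=207: 207/255≈0.8118 > 0.04045 → ((0.8118+0.055)/1.055)^2.4 ≈ 0.62396
  B=225: 225/255≈0.8824 > 0.04045 → ((0.8824+0.055)/1.055)^2.4 ≈ 0.75294
  L2 = 0.2126×0.55834 + 0.7152×0.62396 + 0.0722×0.75294 ≈ 0.61932
Lighter = 0.61932, Darker = 0.22407
Ratio = (L_lighter + 0.05) / (L_darker + 0.05)
Ratio = (0.61932 + 0.05) / (0.22407 + 0.05) = 0.66932 / 0.27407 ≈ 2.4422
Ratio ≈ 2.44:1


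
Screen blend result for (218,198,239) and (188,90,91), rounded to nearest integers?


Screen: C = 255 - (255-A)×(255-B)/255, rounded to nearest integer
R: 255 - (255-218)×(255-188)/255 = 255 - 2479/255 ≈ 255 - 9.722 = 245.278 → 245
G: 255 - (255-198)×(255-90)/255 = 255 - 9405/255 ≈ 255 - 36.882 = 218.118 → 218
B: 255 - (255-239)×(255-91)/255 = 255 - 2624/255 ≈ 255 - 10.290 = 244.710 → 245
= RGB(245, 218, 245)


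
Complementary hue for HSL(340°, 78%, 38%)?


Complement = opposite side of color wheel = hue + 180°
H' = (340 + 180) mod 360 = 160°
S and L unchanged.
= HSL(160°, 78%, 38%)


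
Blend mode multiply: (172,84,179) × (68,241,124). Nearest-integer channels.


Multiply: C = A×B/255, rounded to nearest integer
R: 172×68/255 = 11696/255 ≈ 45.867 → 46
G: 84×241/255 = 20244/255 ≈ 79.388 → 79
B: 179×124/255 = 22196/255 ≈ 87.043 → 87
= RGB(46, 79, 87)


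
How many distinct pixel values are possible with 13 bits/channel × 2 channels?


Total bits = 13 bits/channel × 2 channels = 26 bits
Distinct pixel values = 2^26
= 67,108,864 pixel values


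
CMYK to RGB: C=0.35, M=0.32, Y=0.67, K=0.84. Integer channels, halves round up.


R = 255 × (1-C) × (1-K) = 255 × 0.65 × 0.16 = 26.52 → 27
G = 255 × (1-M) × (1-K) = 255 × 0.68 × 0.16 = 27.744 → 28
B = 255 × (1-Y) × (1-K) = 255 × 0.33 × 0.16 = 13.464 → 13
= RGB(27, 28, 13)


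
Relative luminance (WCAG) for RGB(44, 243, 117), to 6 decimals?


Linearize each channel (sRGB transfer function): c = v/255; c_lin = c/12.92 if c ≤ 0.04045, else ((c+0.055)/1.055)^2.4
  R: 44/255 ≈ 0.172549 > 0.04045 → ((0.172549+0.055)/1.055)^2.4 ≈ 0.025187
  G: 243/255 ≈ 0.952941 > 0.04045 → ((0.952941+0.055)/1.055)^2.4 ≈ 0.896269
  B: 117/255 ≈ 0.458824 > 0.04045 → ((0.458824+0.055)/1.055)^2.4 ≈ 0.177888
R_lin = 0.025187, G_lin = 0.896269, B_lin = 0.177888
L = 0.2126×R + 0.7152×G + 0.0722×B
L = 0.2126×0.025187 + 0.7152×0.896269 + 0.0722×0.177888
L ≈ 0.659210


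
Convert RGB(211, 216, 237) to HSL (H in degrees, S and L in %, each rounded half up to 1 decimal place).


Normalize: R'=211/255≈0.8275, G'=216/255≈0.8471, B'=237/255≈0.9294
Max=237/255, Min=211/255, Δ=Max-Min=26/255
L = (Max+Min)/2 = (237+211)/510 = 448/510 = 0.87843… → L = 87.8%
L > 0.5 → S = Δ/(2-Max-Min) = 26/(510-237-211) = 26/62 = 0.41935… → S = 41.9%
(the 1/255 factors cancel in S and H, so raw channel differences can be used)
Max is B' → H = 60 × ((R-G)/Δ + 4) = 60 × ((211-216)/26 + 4)
  -5/26 + 4 = -0.1923… + 4 = 3.8076…
  H = 60 × 3.8076… = 228.461…° → H = 228.5°
= HSL(228.5°, 41.9%, 87.8%)


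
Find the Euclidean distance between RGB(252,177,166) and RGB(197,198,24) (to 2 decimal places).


d = √[(R₁-R₂)² + (G₁-G₂)² + (B₁-B₂)²]
d = √[(252-197)² + (177-198)² + (166-24)²]
d = √[3025 + 441 + 20164]
d = √23630
d ≈ 153.72


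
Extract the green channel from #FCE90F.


Color: #FCE90F
R = FC = 252
G = E9 = 233
B = 0F = 15
Green = 233


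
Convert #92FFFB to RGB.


92 → 146 (R)
FF → 255 (G)
FB → 251 (B)
= RGB(146, 255, 251)


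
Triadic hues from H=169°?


Triadic: equally spaced at 120° intervals
H1 = 169°
H2 = (169 + 120) mod 360 = 289°
H3 = (169 + 240) mod 360 = 49°
Triadic = 169°, 289°, 49°


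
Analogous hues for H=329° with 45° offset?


Base hue: 329°
Left analog: (329 - 45) mod 360 = 284°
Right analog: (329 + 45) mod 360 = 14°
Analogous hues = 284° and 14°


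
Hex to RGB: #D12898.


D1 → 209 (R)
28 → 40 (G)
98 → 152 (B)
= RGB(209, 40, 152)


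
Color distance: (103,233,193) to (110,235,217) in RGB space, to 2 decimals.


d = √[(R₁-R₂)² + (G₁-G₂)² + (B₁-B₂)²]
d = √[(103-110)² + (233-235)² + (193-217)²]
d = √[49 + 4 + 576]
d = √629
d ≈ 25.08


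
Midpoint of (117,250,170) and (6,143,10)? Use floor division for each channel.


Midpoint: each channel = ⌊(C₁+C₂)/2⌋
R: ⌊(117+6)/2⌋ = 61
G: ⌊(250+143)/2⌋ = 196
B: ⌊(170+10)/2⌋ = 90
= RGB(61, 196, 90)


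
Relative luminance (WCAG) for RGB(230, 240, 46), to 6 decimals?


Linearize each channel (sRGB transfer function): c = v/255; c_lin = c/12.92 if c ≤ 0.04045, else ((c+0.055)/1.055)^2.4
  R: 230/255 ≈ 0.901961 > 0.04045 → ((0.901961+0.055)/1.055)^2.4 ≈ 0.791298
  G: 240/255 ≈ 0.941176 > 0.04045 → ((0.941176+0.055)/1.055)^2.4 ≈ 0.871367
  B: 46/255 ≈ 0.180392 > 0.04045 → ((0.180392+0.055)/1.055)^2.4 ≈ 0.027321
R_lin = 0.791298, G_lin = 0.871367, B_lin = 0.027321
L = 0.2126×R + 0.7152×G + 0.0722×B
L = 0.2126×0.791298 + 0.7152×0.871367 + 0.0722×0.027321
L ≈ 0.793404


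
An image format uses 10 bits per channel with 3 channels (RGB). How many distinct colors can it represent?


Total bits = 10 bits/channel × 3 channels = 30 bits
Distinct colors = 2^30
= 1,073,741,824 colors


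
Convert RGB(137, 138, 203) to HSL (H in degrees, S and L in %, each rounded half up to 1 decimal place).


Normalize: R'=137/255≈0.5373, G'=138/255≈0.5412, B'=203/255≈0.7961
Max=203/255, Min=137/255, Δ=Max-Min=66/255
L = (Max+Min)/2 = (203+137)/510 = 340/510 = 0.66666… → L = 66.7%
L > 0.5 → S = Δ/(2-Max-Min) = 66/(510-203-137) = 66/170 = 0.38823… → S = 38.8%
(the 1/255 factors cancel in S and H, so raw channel differences can be used)
Max is B' → H = 60 × ((R-G)/Δ + 4) = 60 × ((137-138)/66 + 4)
  -1/66 + 4 = -0.0151… + 4 = 3.9848…
  H = 60 × 3.9848… = 239.090…° → H = 239.1°
= HSL(239.1°, 38.8%, 66.7%)


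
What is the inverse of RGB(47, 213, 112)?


Invert: (255-R, 255-G, 255-B)
R: 255-47 = 208
G: 255-213 = 42
B: 255-112 = 143
= RGB(208, 42, 143)


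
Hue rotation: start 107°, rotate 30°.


New hue = (H + rotation) mod 360
New hue = (107 + 30) mod 360
= 137 mod 360
= 137°


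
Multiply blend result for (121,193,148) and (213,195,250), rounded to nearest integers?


Multiply: C = A×B/255, rounded to nearest integer
R: 121×213/255 = 25773/255 ≈ 101.071 → 101
G: 193×195/255 = 37635/255 ≈ 147.588 → 148
B: 148×250/255 = 37000/255 ≈ 145.098 → 145
= RGB(101, 148, 145)


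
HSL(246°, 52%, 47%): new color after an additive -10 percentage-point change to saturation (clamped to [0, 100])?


Original S = 52%
Adjustment = -10 percentage points
New S = 52 + (-10) = 42
Clamp to [0, 100] → 42
= HSL(246°, 42%, 47%)


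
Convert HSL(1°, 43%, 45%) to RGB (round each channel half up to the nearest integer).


H=1°, S=0.43, L=0.45
C = (1-|2L-1|)×S = (1-|-0.10|)×0.43 = 0.387
H' = H/60 = 1/60 ≈ 0.0167; X = C×(1-|H' mod 2 - 1|) = 0.00645
m = L - C/2 = 0.45 - 0.1935 = 0.2565
Sector ⌊H'⌋ = 0 → (R',G',B') = (0.387, 0.00645, 0.0)
RGB = ((R'+m)×255, (G'+m)×255, (B'+m)×255) = (164.0925, 67.05225, 65.4075)
Round half up → RGB(164, 67, 65)


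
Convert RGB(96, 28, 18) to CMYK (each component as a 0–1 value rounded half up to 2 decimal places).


R'=96/255≈0.3765, G'=28/255≈0.1098, B'=18/255≈0.0706
K = 1 - max(R',G',B') = 1 - 96/255 = 159/255 = 0.62352… → 0.62
(1-R'-K)/(1-K) simplifies to (max-R)/max with max = 96:
C = (96-96)/96 = 0/96 = 0 → 0.00
M = (96-28)/96 = 68/96 = 0.70833… → 0.71
Y = (96-18)/96 = 78/96 = 0.8125 → 0.81
= CMYK(0.00, 0.71, 0.81, 0.62)


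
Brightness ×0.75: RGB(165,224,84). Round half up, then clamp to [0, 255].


Multiply each channel by 0.75, round half up, clamp to [0, 255]
R: 165×0.75 = 123.75 → round → 124
G: 224×0.75 = 168
B: 84×0.75 = 63
= RGB(124, 168, 63)


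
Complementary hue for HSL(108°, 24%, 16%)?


Complement = opposite side of color wheel = hue + 180°
H' = (108 + 180) mod 360 = 288°
S and L unchanged.
= HSL(288°, 24%, 16%)


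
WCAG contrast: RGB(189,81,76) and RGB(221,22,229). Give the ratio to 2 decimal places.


Linearize each sRGB channel c=v/255: c/12.92 if c ≤ 0.04045 else ((c+0.055)/1.055)^2.4
L = 0.2126×R_lin + 0.7152×G_lin + 0.0722×B_lin
Color 1 (189,81,76):
  R=189: 189/255≈0.7412 > 0.04045 → ((0.7412+0.055)/1.055)^2.4 ≈ 0.50888
  G=81: 81/255≈0.3176 > 0.04045 → ((0.3176+0.055)/1.055)^2.4 ≈ 0.08228
  B=76: 76/255≈0.2980 > 0.04045 → ((0.2980+0.055)/1.055)^2.4 ≈ 0.07227
  L1 = 0.2126×0.50888 + 0.7152×0.08228 + 0.0722×0.07227 ≈ 0.17225
Color 2 (221,22,229):
  R=221: 221/255≈0.8667 > 0.04045 → ((0.8667+0.055)/1.055)^2.4 ≈ 0.72306
  G=22: 22/255≈0.0863 > 0.04045 → ((0.0863+0.055)/1.055)^2.4 ≈ 0.00802
  B=229: 229/255≈0.8980 > 0.04045 → ((0.8980+0.055)/1.055)^2.4 ≈ 0.78354
  L2 = 0.2126×0.72306 + 0.7152×0.00802 + 0.0722×0.78354 ≈ 0.21603
Lighter = 0.21603, Darker = 0.17225
Ratio = (L_lighter + 0.05) / (L_darker + 0.05)
Ratio = (0.21603 + 0.05) / (0.17225 + 0.05) = 0.26603 / 0.22225 ≈ 1.1970
Ratio ≈ 1.20:1


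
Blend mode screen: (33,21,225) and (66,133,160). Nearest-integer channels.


Screen: C = 255 - (255-A)×(255-B)/255, rounded to nearest integer
R: 255 - (255-33)×(255-66)/255 = 255 - 41958/255 ≈ 255 - 164.541 = 90.459 → 90
G: 255 - (255-21)×(255-133)/255 = 255 - 28548/255 ≈ 255 - 111.953 = 143.047 → 143
B: 255 - (255-225)×(255-160)/255 = 255 - 2850/255 ≈ 255 - 11.176 = 243.824 → 244
= RGB(90, 143, 244)


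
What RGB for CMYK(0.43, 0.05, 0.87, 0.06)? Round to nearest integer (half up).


R = 255 × (1-C) × (1-K) = 255 × 0.57 × 0.94 = 136.629 → 137
G = 255 × (1-M) × (1-K) = 255 × 0.95 × 0.94 = 227.715 → 228
B = 255 × (1-Y) × (1-K) = 255 × 0.13 × 0.94 = 31.161 → 31
= RGB(137, 228, 31)


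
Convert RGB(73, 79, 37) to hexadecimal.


R = 73 → 49 (hex)
G = 79 → 4F (hex)
B = 37 → 25 (hex)
Hex = #494F25


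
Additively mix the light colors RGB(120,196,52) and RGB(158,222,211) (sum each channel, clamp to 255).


Additive: each channel = min(255, C₁+C₂)
R: 120+158 = 278 → 255
G: 196+222 = 418 → 255
B: 52+211 = 263 → 255
= RGB(255, 255, 255)


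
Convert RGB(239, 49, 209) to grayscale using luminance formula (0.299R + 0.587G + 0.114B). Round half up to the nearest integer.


Gray = 0.299×R + 0.587×G + 0.114×B
Gray = 0.299×239 + 0.587×49 + 0.114×209
Gray = 71.461 + 28.763 + 23.826
Gray = 124.050 → round half up → 124
Gray = 124


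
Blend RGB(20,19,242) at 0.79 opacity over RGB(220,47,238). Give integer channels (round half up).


C = α×F + (1-α)×B, with 1-α = 0.21
R: 0.79×20 + 0.21×220 = 15.80 + 46.20 = 62.00 → 62
G: 0.79×19 + 0.21×47 = 15.01 + 9.87 = 24.88 → 25
B: 0.79×242 + 0.21×238 = 191.18 + 49.98 = 241.16 → 241
= RGB(62, 25, 241)


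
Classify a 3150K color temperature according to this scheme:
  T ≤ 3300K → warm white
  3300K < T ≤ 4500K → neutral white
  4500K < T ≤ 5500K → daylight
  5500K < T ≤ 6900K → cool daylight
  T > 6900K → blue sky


Temperature: 3150K
3150K ≤ 3300K → warm white
Classification: warm white


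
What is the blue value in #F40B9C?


Color: #F40B9C
R = F4 = 244
G = 0B = 11
B = 9C = 156
Blue = 156


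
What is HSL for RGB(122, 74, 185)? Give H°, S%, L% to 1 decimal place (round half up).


Normalize: R'=122/255≈0.4784, G'=74/255≈0.2902, B'=185/255≈0.7255
Max=185/255, Min=74/255, Δ=Max-Min=111/255
L = (Max+Min)/2 = (185+74)/510 = 259/510 = 0.50784… → L = 50.8%
L > 0.5 → S = Δ/(2-Max-Min) = 111/(510-185-74) = 111/251 = 0.44223… → S = 44.2%
(the 1/255 factors cancel in S and H, so raw channel differences can be used)
Max is B' → H = 60 × ((R-G)/Δ + 4) = 60 × ((122-74)/111 + 4)
  48/111 + 4 = 0.4324… + 4 = 4.4324…
  H = 60 × 4.4324… = 265.945…° → H = 265.9°
= HSL(265.9°, 44.2%, 50.8%)


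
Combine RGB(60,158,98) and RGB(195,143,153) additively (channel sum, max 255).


Additive: each channel = min(255, C₁+C₂)
R: 60+195 = 255 → 255
G: 158+143 = 301 → 255
B: 98+153 = 251 → 251
= RGB(255, 255, 251)


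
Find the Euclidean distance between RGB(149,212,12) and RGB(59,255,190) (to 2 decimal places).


d = √[(R₁-R₂)² + (G₁-G₂)² + (B₁-B₂)²]
d = √[(149-59)² + (212-255)² + (12-190)²]
d = √[8100 + 1849 + 31684]
d = √41633
d ≈ 204.04


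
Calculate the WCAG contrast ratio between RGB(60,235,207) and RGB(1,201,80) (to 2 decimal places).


Linearize each sRGB channel c=v/255: c/12.92 if c ≤ 0.04045 else ((c+0.055)/1.055)^2.4
L = 0.2126×R_lin + 0.7152×G_lin + 0.0722×B_lin
Color 1 (60,235,207):
  R=60: 60/255≈0.2353 > 0.04045 → ((0.2353+0.055)/1.055)^2.4 ≈ 0.04519
  G=235: 235/255≈0.9216 > 0.04045 → ((0.9216+0.055)/1.055)^2.4 ≈ 0.83077
  B=207: 207/255≈0.8118 > 0.04045 → ((0.8118+0.055)/1.055)^2.4 ≈ 0.62396
  L1 = 0.2126×0.04519 + 0.7152×0.83077 + 0.0722×0.62396 ≈ 0.64882
Color 2 (1,201,80):
  R=1: 1/255≈0.0039 ≤ 0.04045 → 0.0039/12.92 ≈ 0.00030
  G=201: 201/255≈0.7882 > 0.04045 → ((0.7882+0.055)/1.055)^2.4 ≈ 0.58408
  B=80: 80/255≈0.3137 > 0.04045 → ((0.3137+0.055)/1.055)^2.4 ≈ 0.08022
  L2 = 0.2126×0.00030 + 0.7152×0.58408 + 0.0722×0.08022 ≈ 0.42359
Lighter = 0.64882, Darker = 0.42359
Ratio = (L_lighter + 0.05) / (L_darker + 0.05)
Ratio = (0.64882 + 0.05) / (0.42359 + 0.05) = 0.69882 / 0.47359 ≈ 1.4756
Ratio ≈ 1.48:1


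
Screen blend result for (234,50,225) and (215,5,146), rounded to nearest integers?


Screen: C = 255 - (255-A)×(255-B)/255, rounded to nearest integer
R: 255 - (255-234)×(255-215)/255 = 255 - 840/255 ≈ 255 - 3.294 = 251.706 → 252
G: 255 - (255-50)×(255-5)/255 = 255 - 51250/255 ≈ 255 - 200.980 = 54.020 → 54
B: 255 - (255-225)×(255-146)/255 = 255 - 3270/255 ≈ 255 - 12.824 = 242.176 → 242
= RGB(252, 54, 242)


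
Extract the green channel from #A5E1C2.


Color: #A5E1C2
R = A5 = 165
G = E1 = 225
B = C2 = 194
Green = 225


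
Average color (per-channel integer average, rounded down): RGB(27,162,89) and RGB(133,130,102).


Midpoint: each channel = ⌊(C₁+C₂)/2⌋
R: ⌊(27+133)/2⌋ = 80
G: ⌊(162+130)/2⌋ = 146
B: ⌊(89+102)/2⌋ = 95
= RGB(80, 146, 95)


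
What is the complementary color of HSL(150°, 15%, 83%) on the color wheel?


Complement = opposite side of color wheel = hue + 180°
H' = (150 + 180) mod 360 = 330°
S and L unchanged.
= HSL(330°, 15%, 83%)


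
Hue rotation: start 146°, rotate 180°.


New hue = (H + rotation) mod 360
New hue = (146 + 180) mod 360
= 326 mod 360
= 326°


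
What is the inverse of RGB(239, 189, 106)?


Invert: (255-R, 255-G, 255-B)
R: 255-239 = 16
G: 255-189 = 66
B: 255-106 = 149
= RGB(16, 66, 149)


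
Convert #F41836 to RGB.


F4 → 244 (R)
18 → 24 (G)
36 → 54 (B)
= RGB(244, 24, 54)


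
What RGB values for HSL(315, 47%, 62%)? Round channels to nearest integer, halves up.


H=315°, S=0.47, L=0.62
C = (1-|2L-1|)×S = (1-|0.24|)×0.47 = 0.3572
H' = H/60 = 315/60 ≈ 5.2500; X = C×(1-|H' mod 2 - 1|) = 0.2679
m = L - C/2 = 0.62 - 0.1786 = 0.4414
Sector ⌊H'⌋ = 5 → (R',G',B') = (0.3572, 0.0, 0.2679)
RGB = ((R'+m)×255, (G'+m)×255, (B'+m)×255) = (203.643, 112.557, 180.8715)
Round half up → RGB(204, 113, 181)


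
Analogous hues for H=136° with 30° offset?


Base hue: 136°
Left analog: (136 - 30) mod 360 = 106°
Right analog: (136 + 30) mod 360 = 166°
Analogous hues = 106° and 166°


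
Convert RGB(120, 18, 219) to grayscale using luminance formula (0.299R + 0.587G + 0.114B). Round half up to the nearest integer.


Gray = 0.299×R + 0.587×G + 0.114×B
Gray = 0.299×120 + 0.587×18 + 0.114×219
Gray = 35.880 + 10.566 + 24.966
Gray = 71.412 → round half up → 71
Gray = 71


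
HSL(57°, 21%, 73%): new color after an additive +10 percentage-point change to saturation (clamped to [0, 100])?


Original S = 21%
Adjustment = +10 percentage points
New S = 21 + (10) = 31
Clamp to [0, 100] → 31
= HSL(57°, 31%, 73%)


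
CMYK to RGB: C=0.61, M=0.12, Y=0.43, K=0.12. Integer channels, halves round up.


R = 255 × (1-C) × (1-K) = 255 × 0.39 × 0.88 = 87.516 → 88
G = 255 × (1-M) × (1-K) = 255 × 0.88 × 0.88 = 197.472 → 197
B = 255 × (1-Y) × (1-K) = 255 × 0.57 × 0.88 = 127.908 → 128
= RGB(88, 197, 128)


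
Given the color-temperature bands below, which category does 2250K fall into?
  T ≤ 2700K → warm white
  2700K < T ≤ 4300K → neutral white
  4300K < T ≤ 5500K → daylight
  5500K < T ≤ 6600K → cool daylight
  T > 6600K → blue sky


Temperature: 2250K
2250K ≤ 2700K → warm white
Classification: warm white


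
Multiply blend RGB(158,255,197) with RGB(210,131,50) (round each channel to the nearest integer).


Multiply: C = A×B/255, rounded to nearest integer
R: 158×210/255 = 33180/255 ≈ 130.118 → 130
G: 255×131/255 = 33405/255 ≈ 131.000 → 131
B: 197×50/255 = 9850/255 ≈ 38.627 → 39
= RGB(130, 131, 39)


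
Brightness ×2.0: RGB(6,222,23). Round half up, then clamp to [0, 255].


Multiply each channel by 2.0, round half up, clamp to [0, 255]
R: 6×2.0 = 12
G: 222×2.0 = 444 → clamp → 255
B: 23×2.0 = 46
= RGB(12, 255, 46)


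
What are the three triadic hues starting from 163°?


Triadic: equally spaced at 120° intervals
H1 = 163°
H2 = (163 + 120) mod 360 = 283°
H3 = (163 + 240) mod 360 = 43°
Triadic = 163°, 283°, 43°


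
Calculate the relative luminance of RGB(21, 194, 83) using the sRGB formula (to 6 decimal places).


Linearize each channel (sRGB transfer function): c = v/255; c_lin = c/12.92 if c ≤ 0.04045, else ((c+0.055)/1.055)^2.4
  R: 21/255 ≈ 0.082353 > 0.04045 → ((0.082353+0.055)/1.055)^2.4 ≈ 0.007499
  G: 194/255 ≈ 0.760784 > 0.04045 → ((0.760784+0.055)/1.055)^2.4 ≈ 0.539479
  B: 83/255 ≈ 0.325490 > 0.04045 → ((0.325490+0.055)/1.055)^2.4 ≈ 0.086500
R_lin = 0.007499, G_lin = 0.539479, B_lin = 0.086500
L = 0.2126×R + 0.7152×G + 0.0722×B
L = 0.2126×0.007499 + 0.7152×0.539479 + 0.0722×0.086500
L ≈ 0.393675


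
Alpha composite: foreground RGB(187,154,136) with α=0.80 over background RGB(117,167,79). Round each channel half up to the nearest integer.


C = α×F + (1-α)×B, with 1-α = 0.20
R: 0.80×187 + 0.20×117 = 149.60 + 23.40 = 173.00 → 173
G: 0.80×154 + 0.20×167 = 123.20 + 33.40 = 156.60 → 157
B: 0.80×136 + 0.20×79 = 108.80 + 15.80 = 124.60 → 125
= RGB(173, 157, 125)


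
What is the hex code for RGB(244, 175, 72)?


R = 244 → F4 (hex)
G = 175 → AF (hex)
B = 72 → 48 (hex)
Hex = #F4AF48


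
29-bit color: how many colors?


Colors = 2^bits = 2^29
= 536,870,912 colors


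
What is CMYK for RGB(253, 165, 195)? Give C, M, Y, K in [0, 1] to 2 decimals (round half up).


R'=253/255≈0.9922, G'=165/255≈0.6471, B'=195/255≈0.7647
K = 1 - max(R',G',B') = 1 - 253/255 = 2/255 = 0.00784… → 0.01
(1-R'-K)/(1-K) simplifies to (max-R)/max with max = 253:
C = (253-253)/253 = 0/253 = 0 → 0.00
M = (253-165)/253 = 88/253 = 0.34782… → 0.35
Y = (253-195)/253 = 58/253 = 0.22924… → 0.23
= CMYK(0.00, 0.35, 0.23, 0.01)


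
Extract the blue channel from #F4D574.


Color: #F4D574
R = F4 = 244
G = D5 = 213
B = 74 = 116
Blue = 116


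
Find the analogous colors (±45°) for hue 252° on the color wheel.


Base hue: 252°
Left analog: (252 - 45) mod 360 = 207°
Right analog: (252 + 45) mod 360 = 297°
Analogous hues = 207° and 297°


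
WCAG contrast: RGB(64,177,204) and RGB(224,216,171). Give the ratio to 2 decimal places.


Linearize each sRGB channel c=v/255: c/12.92 if c ≤ 0.04045 else ((c+0.055)/1.055)^2.4
L = 0.2126×R_lin + 0.7152×G_lin + 0.0722×B_lin
Color 1 (64,177,204):
  R=64: 64/255≈0.2510 > 0.04045 → ((0.2510+0.055)/1.055)^2.4 ≈ 0.05127
  G=177: 177/255≈0.6941 > 0.04045 → ((0.6941+0.055)/1.055)^2.4 ≈ 0.43966
  B=204: 204/255≈0.8000 > 0.04045 → ((0.8000+0.055)/1.055)^2.4 ≈ 0.60383
  L1 = 0.2126×0.05127 + 0.7152×0.43966 + 0.0722×0.60383 ≈ 0.36894
Color 2 (224,216,171):
  R=224: 224/255≈0.8784 > 0.04045 → ((0.8784+0.055)/1.055)^2.4 ≈ 0.74540
  G=216: 216/255≈0.8471 > 0.04045 → ((0.8471+0.055)/1.055)^2.4 ≈ 0.68669
  B=171: 171/255≈0.6706 > 0.04045 → ((0.6706+0.055)/1.055)^2.4 ≈ 0.40724
  L2 = 0.2126×0.74540 + 0.7152×0.68669 + 0.0722×0.40724 ≈ 0.67899
Lighter = 0.67899, Darker = 0.36894
Ratio = (L_lighter + 0.05) / (L_darker + 0.05)
Ratio = (0.67899 + 0.05) / (0.36894 + 0.05) = 0.72899 / 0.41894 ≈ 1.7401
Ratio ≈ 1.74:1


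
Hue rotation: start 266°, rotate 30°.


New hue = (H + rotation) mod 360
New hue = (266 + 30) mod 360
= 296 mod 360
= 296°


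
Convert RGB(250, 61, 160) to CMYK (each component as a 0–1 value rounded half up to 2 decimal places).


R'=250/255≈0.9804, G'=61/255≈0.2392, B'=160/255≈0.6275
K = 1 - max(R',G',B') = 1 - 250/255 = 5/255 = 0.01960… → 0.02
(1-R'-K)/(1-K) simplifies to (max-R)/max with max = 250:
C = (250-250)/250 = 0/250 = 0 → 0.00
M = (250-61)/250 = 189/250 = 0.756 → 0.76
Y = (250-160)/250 = 90/250 = 0.36 → 0.36
= CMYK(0.00, 0.76, 0.36, 0.02)


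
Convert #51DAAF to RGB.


51 → 81 (R)
DA → 218 (G)
AF → 175 (B)
= RGB(81, 218, 175)


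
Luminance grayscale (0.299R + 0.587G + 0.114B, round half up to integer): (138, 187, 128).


Gray = 0.299×R + 0.587×G + 0.114×B
Gray = 0.299×138 + 0.587×187 + 0.114×128
Gray = 41.262 + 109.769 + 14.592
Gray = 165.623 → round half up → 166
Gray = 166


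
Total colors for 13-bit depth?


Colors = 2^bits = 2^13
= 8,192 colors


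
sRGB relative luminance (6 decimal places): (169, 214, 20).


Linearize each channel (sRGB transfer function): c = v/255; c_lin = c/12.92 if c ≤ 0.04045, else ((c+0.055)/1.055)^2.4
  R: 169/255 ≈ 0.662745 > 0.04045 → ((0.662745+0.055)/1.055)^2.4 ≈ 0.396755
  G: 214/255 ≈ 0.839216 > 0.04045 → ((0.839216+0.055)/1.055)^2.4 ≈ 0.672443
  B: 20/255 ≈ 0.078431 > 0.04045 → ((0.078431+0.055)/1.055)^2.4 ≈ 0.006995
R_lin = 0.396755, G_lin = 0.672443, B_lin = 0.006995
L = 0.2126×R + 0.7152×G + 0.0722×B
L = 0.2126×0.396755 + 0.7152×0.672443 + 0.0722×0.006995
L ≈ 0.565787


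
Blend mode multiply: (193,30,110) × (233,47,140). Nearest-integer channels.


Multiply: C = A×B/255, rounded to nearest integer
R: 193×233/255 = 44969/255 ≈ 176.349 → 176
G: 30×47/255 = 1410/255 ≈ 5.529 → 6
B: 110×140/255 = 15400/255 ≈ 60.392 → 60
= RGB(176, 6, 60)


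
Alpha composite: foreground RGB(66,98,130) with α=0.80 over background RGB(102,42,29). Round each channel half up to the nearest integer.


C = α×F + (1-α)×B, with 1-α = 0.20
R: 0.80×66 + 0.20×102 = 52.80 + 20.40 = 73.20 → 73
G: 0.80×98 + 0.20×42 = 78.40 + 8.40 = 86.80 → 87
B: 0.80×130 + 0.20×29 = 104.00 + 5.80 = 109.80 → 110
= RGB(73, 87, 110)


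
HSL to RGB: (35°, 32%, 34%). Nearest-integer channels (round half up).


H=35°, S=0.32, L=0.34
C = (1-|2L-1|)×S = (1-|-0.32|)×0.32 = 0.2176
H' = H/60 = 35/60 ≈ 0.5833; X = C×(1-|H' mod 2 - 1|) ≈ 0.1269
m = L - C/2 = 0.34 - 0.1088 = 0.2312
Sector ⌊H'⌋ = 0 → (R',G',B') = (0.2176, ≈0.1269, 0.0)
RGB = ((R'+m)×255, (G'+m)×255, (B'+m)×255) = (114.444, 91.324, 58.956)
Round half up → RGB(114, 91, 59)


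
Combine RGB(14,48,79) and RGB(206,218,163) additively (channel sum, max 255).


Additive: each channel = min(255, C₁+C₂)
R: 14+206 = 220 → 220
G: 48+218 = 266 → 255
B: 79+163 = 242 → 242
= RGB(220, 255, 242)


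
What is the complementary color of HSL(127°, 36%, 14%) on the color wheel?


Complement = opposite side of color wheel = hue + 180°
H' = (127 + 180) mod 360 = 307°
S and L unchanged.
= HSL(307°, 36%, 14%)


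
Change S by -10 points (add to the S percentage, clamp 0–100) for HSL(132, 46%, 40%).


Original S = 46%
Adjustment = -10 percentage points
New S = 46 + (-10) = 36
Clamp to [0, 100] → 36
= HSL(132°, 36%, 40%)


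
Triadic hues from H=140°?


Triadic: equally spaced at 120° intervals
H1 = 140°
H2 = (140 + 120) mod 360 = 260°
H3 = (140 + 240) mod 360 = 20°
Triadic = 140°, 260°, 20°


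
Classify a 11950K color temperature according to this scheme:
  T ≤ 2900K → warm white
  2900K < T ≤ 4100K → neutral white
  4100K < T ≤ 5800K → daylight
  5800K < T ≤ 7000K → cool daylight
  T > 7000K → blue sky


Temperature: 11950K
11950K > 7000K → blue sky
Classification: blue sky


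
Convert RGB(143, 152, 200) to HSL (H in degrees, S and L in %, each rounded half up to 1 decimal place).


Normalize: R'=143/255≈0.5608, G'=152/255≈0.5961, B'=200/255≈0.7843
Max=200/255, Min=143/255, Δ=Max-Min=57/255
L = (Max+Min)/2 = (200+143)/510 = 343/510 = 0.67254… → L = 67.3%
L > 0.5 → S = Δ/(2-Max-Min) = 57/(510-200-143) = 57/167 = 0.34131… → S = 34.1%
(the 1/255 factors cancel in S and H, so raw channel differences can be used)
Max is B' → H = 60 × ((R-G)/Δ + 4) = 60 × ((143-152)/57 + 4)
  -9/57 + 4 = -0.1578… + 4 = 3.8421…
  H = 60 × 3.8421… = 230.526…° → H = 230.5°
= HSL(230.5°, 34.1%, 67.3%)


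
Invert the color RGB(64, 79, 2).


Invert: (255-R, 255-G, 255-B)
R: 255-64 = 191
G: 255-79 = 176
B: 255-2 = 253
= RGB(191, 176, 253)


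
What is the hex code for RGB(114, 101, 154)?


R = 114 → 72 (hex)
G = 101 → 65 (hex)
B = 154 → 9A (hex)
Hex = #72659A


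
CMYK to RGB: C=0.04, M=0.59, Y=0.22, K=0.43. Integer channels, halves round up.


R = 255 × (1-C) × (1-K) = 255 × 0.96 × 0.57 = 139.536 → 140
G = 255 × (1-M) × (1-K) = 255 × 0.41 × 0.57 = 59.5935 → 60
B = 255 × (1-Y) × (1-K) = 255 × 0.78 × 0.57 = 113.373 → 113
= RGB(140, 60, 113)


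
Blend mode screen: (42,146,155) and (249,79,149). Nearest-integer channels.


Screen: C = 255 - (255-A)×(255-B)/255, rounded to nearest integer
R: 255 - (255-42)×(255-249)/255 = 255 - 1278/255 ≈ 255 - 5.012 = 249.988 → 250
G: 255 - (255-146)×(255-79)/255 = 255 - 19184/255 ≈ 255 - 75.231 = 179.769 → 180
B: 255 - (255-155)×(255-149)/255 = 255 - 10600/255 ≈ 255 - 41.569 = 213.431 → 213
= RGB(250, 180, 213)


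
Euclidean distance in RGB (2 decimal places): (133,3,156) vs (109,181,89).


d = √[(R₁-R₂)² + (G₁-G₂)² + (B₁-B₂)²]
d = √[(133-109)² + (3-181)² + (156-89)²]
d = √[576 + 31684 + 4489]
d = √36749
d ≈ 191.70


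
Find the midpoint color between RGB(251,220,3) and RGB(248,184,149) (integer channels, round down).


Midpoint: each channel = ⌊(C₁+C₂)/2⌋
R: ⌊(251+248)/2⌋ = 249
G: ⌊(220+184)/2⌋ = 202
B: ⌊(3+149)/2⌋ = 76
= RGB(249, 202, 76)


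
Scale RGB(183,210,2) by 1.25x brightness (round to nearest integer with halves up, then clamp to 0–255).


Multiply each channel by 1.25, round half up, clamp to [0, 255]
R: 183×1.25 = 228.75 → round → 229
G: 210×1.25 = 262.5 → round → 263 → clamp → 255
B: 2×1.25 = 2.5 → round → 3
= RGB(229, 255, 3)


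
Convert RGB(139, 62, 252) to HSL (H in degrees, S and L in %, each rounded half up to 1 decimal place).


Normalize: R'=139/255≈0.5451, G'=62/255≈0.2431, B'=252/255≈0.9882
Max=252/255, Min=62/255, Δ=Max-Min=190/255
L = (Max+Min)/2 = (252+62)/510 = 314/510 = 0.61568… → L = 61.6%
L > 0.5 → S = Δ/(2-Max-Min) = 190/(510-252-62) = 190/196 = 0.96938… → S = 96.9%
(the 1/255 factors cancel in S and H, so raw channel differences can be used)
Max is B' → H = 60 × ((R-G)/Δ + 4) = 60 × ((139-62)/190 + 4)
  77/190 + 4 = 0.4052… + 4 = 4.4052…
  H = 60 × 4.4052… = 264.315…° → H = 264.3°
= HSL(264.3°, 96.9%, 61.6%)


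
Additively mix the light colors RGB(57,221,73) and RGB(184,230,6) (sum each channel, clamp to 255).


Additive: each channel = min(255, C₁+C₂)
R: 57+184 = 241 → 241
G: 221+230 = 451 → 255
B: 73+6 = 79 → 79
= RGB(241, 255, 79)


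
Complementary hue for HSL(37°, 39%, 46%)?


Complement = opposite side of color wheel = hue + 180°
H' = (37 + 180) mod 360 = 217°
S and L unchanged.
= HSL(217°, 39%, 46%)


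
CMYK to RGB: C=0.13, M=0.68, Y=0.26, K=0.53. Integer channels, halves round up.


R = 255 × (1-C) × (1-K) = 255 × 0.87 × 0.47 = 104.2695 → 104
G = 255 × (1-M) × (1-K) = 255 × 0.32 × 0.47 = 38.352 → 38
B = 255 × (1-Y) × (1-K) = 255 × 0.74 × 0.47 = 88.689 → 89
= RGB(104, 38, 89)


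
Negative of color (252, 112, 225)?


Invert: (255-R, 255-G, 255-B)
R: 255-252 = 3
G: 255-112 = 143
B: 255-225 = 30
= RGB(3, 143, 30)


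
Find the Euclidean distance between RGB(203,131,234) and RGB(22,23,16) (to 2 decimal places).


d = √[(R₁-R₂)² + (G₁-G₂)² + (B₁-B₂)²]
d = √[(203-22)² + (131-23)² + (234-16)²]
d = √[32761 + 11664 + 47524]
d = √91949
d ≈ 303.23


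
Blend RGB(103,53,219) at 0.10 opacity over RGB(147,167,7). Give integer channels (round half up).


C = α×F + (1-α)×B, with 1-α = 0.90
R: 0.10×103 + 0.90×147 = 10.30 + 132.30 = 142.60 → 143
G: 0.10×53 + 0.90×167 = 5.30 + 150.30 = 155.60 → 156
B: 0.10×219 + 0.90×7 = 21.90 + 6.30 = 28.20 → 28
= RGB(143, 156, 28)


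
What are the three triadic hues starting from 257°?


Triadic: equally spaced at 120° intervals
H1 = 257°
H2 = (257 + 120) mod 360 = 17°
H3 = (257 + 240) mod 360 = 137°
Triadic = 257°, 17°, 137°


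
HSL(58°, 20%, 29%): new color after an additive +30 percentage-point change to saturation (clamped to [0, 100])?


Original S = 20%
Adjustment = +30 percentage points
New S = 20 + (30) = 50
Clamp to [0, 100] → 50
= HSL(58°, 50%, 29%)


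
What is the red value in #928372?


Color: #928372
R = 92 = 146
G = 83 = 131
B = 72 = 114
Red = 146


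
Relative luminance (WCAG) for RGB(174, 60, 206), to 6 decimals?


Linearize each channel (sRGB transfer function): c = v/255; c_lin = c/12.92 if c ≤ 0.04045, else ((c+0.055)/1.055)^2.4
  R: 174/255 ≈ 0.682353 > 0.04045 → ((0.682353+0.055)/1.055)^2.4 ≈ 0.423268
  G: 60/255 ≈ 0.235294 > 0.04045 → ((0.235294+0.055)/1.055)^2.4 ≈ 0.045186
  B: 206/255 ≈ 0.807843 > 0.04045 → ((0.807843+0.055)/1.055)^2.4 ≈ 0.617207
R_lin = 0.423268, G_lin = 0.045186, B_lin = 0.617207
L = 0.2126×R + 0.7152×G + 0.0722×B
L = 0.2126×0.423268 + 0.7152×0.045186 + 0.0722×0.617207
L ≈ 0.166866


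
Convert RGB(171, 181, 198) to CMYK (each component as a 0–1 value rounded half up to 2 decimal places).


R'=171/255≈0.6706, G'=181/255≈0.7098, B'=198/255≈0.7765
K = 1 - max(R',G',B') = 1 - 198/255 = 57/255 = 0.22352… → 0.22
(1-R'-K)/(1-K) simplifies to (max-R)/max with max = 198:
C = (198-171)/198 = 27/198 = 0.13636… → 0.14
M = (198-181)/198 = 17/198 = 0.08585… → 0.09
Y = (198-198)/198 = 0/198 = 0 → 0.00
= CMYK(0.14, 0.09, 0.00, 0.22)


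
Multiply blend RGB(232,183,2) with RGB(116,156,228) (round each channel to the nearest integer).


Multiply: C = A×B/255, rounded to nearest integer
R: 232×116/255 = 26912/255 ≈ 105.537 → 106
G: 183×156/255 = 28548/255 ≈ 111.953 → 112
B: 2×228/255 = 456/255 ≈ 1.788 → 2
= RGB(106, 112, 2)


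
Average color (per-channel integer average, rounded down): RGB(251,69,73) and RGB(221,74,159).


Midpoint: each channel = ⌊(C₁+C₂)/2⌋
R: ⌊(251+221)/2⌋ = 236
G: ⌊(69+74)/2⌋ = 71
B: ⌊(73+159)/2⌋ = 116
= RGB(236, 71, 116)


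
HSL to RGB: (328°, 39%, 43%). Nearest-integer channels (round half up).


H=328°, S=0.39, L=0.43
C = (1-|2L-1|)×S = (1-|-0.14|)×0.39 = 0.3354
H' = H/60 = 328/60 ≈ 5.4667; X = C×(1-|H' mod 2 - 1|) = 0.17888
m = L - C/2 = 0.43 - 0.1677 = 0.2623
Sector ⌊H'⌋ = 5 → (R',G',B') = (0.3354, 0.0, 0.17888)
RGB = ((R'+m)×255, (G'+m)×255, (B'+m)×255) = (152.4135, 66.8865, 112.5009)
Round half up → RGB(152, 67, 113)


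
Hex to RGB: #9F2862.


9F → 159 (R)
28 → 40 (G)
62 → 98 (B)
= RGB(159, 40, 98)


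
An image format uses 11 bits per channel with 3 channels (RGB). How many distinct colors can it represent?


Total bits = 11 bits/channel × 3 channels = 33 bits
Distinct colors = 2^33
= 8,589,934,592 colors


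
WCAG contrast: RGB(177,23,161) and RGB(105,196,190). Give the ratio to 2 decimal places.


Linearize each sRGB channel c=v/255: c/12.92 if c ≤ 0.04045 else ((c+0.055)/1.055)^2.4
L = 0.2126×R_lin + 0.7152×G_lin + 0.0722×B_lin
Color 1 (177,23,161):
  R=177: 177/255≈0.6941 > 0.04045 → ((0.6941+0.055)/1.055)^2.4 ≈ 0.43966
  G=23: 23/255≈0.0902 > 0.04045 → ((0.0902+0.055)/1.055)^2.4 ≈ 0.00857
  B=161: 161/255≈0.6314 > 0.04045 → ((0.6314+0.055)/1.055)^2.4 ≈ 0.35640
  L1 = 0.2126×0.43966 + 0.7152×0.00857 + 0.0722×0.35640 ≈ 0.12533
Color 2 (105,196,190):
  R=105: 105/255≈0.4118 > 0.04045 → ((0.4118+0.055)/1.055)^2.4 ≈ 0.14126
  G=196: 196/255≈0.7686 > 0.04045 → ((0.7686+0.055)/1.055)^2.4 ≈ 0.55201
  B=190: 190/255≈0.7451 > 0.04045 → ((0.7451+0.055)/1.055)^2.4 ≈ 0.51492
  L2 = 0.2126×0.14126 + 0.7152×0.55201 + 0.0722×0.51492 ≈ 0.46201
Lighter = 0.46201, Darker = 0.12533
Ratio = (L_lighter + 0.05) / (L_darker + 0.05)
Ratio = (0.46201 + 0.05) / (0.12533 + 0.05) = 0.51201 / 0.17533 ≈ 2.9202
Ratio ≈ 2.92:1


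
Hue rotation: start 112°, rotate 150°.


New hue = (H + rotation) mod 360
New hue = (112 + 150) mod 360
= 262 mod 360
= 262°


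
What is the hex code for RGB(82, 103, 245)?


R = 82 → 52 (hex)
G = 103 → 67 (hex)
B = 245 → F5 (hex)
Hex = #5267F5


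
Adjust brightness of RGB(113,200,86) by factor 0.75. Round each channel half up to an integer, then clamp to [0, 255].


Multiply each channel by 0.75, round half up, clamp to [0, 255]
R: 113×0.75 = 84.75 → round → 85
G: 200×0.75 = 150
B: 86×0.75 = 64.5 → round → 65
= RGB(85, 150, 65)


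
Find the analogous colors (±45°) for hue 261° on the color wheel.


Base hue: 261°
Left analog: (261 - 45) mod 360 = 216°
Right analog: (261 + 45) mod 360 = 306°
Analogous hues = 216° and 306°


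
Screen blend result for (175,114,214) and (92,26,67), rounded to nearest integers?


Screen: C = 255 - (255-A)×(255-B)/255, rounded to nearest integer
R: 255 - (255-175)×(255-92)/255 = 255 - 13040/255 ≈ 255 - 51.137 = 203.863 → 204
G: 255 - (255-114)×(255-26)/255 = 255 - 32289/255 ≈ 255 - 126.624 = 128.376 → 128
B: 255 - (255-214)×(255-67)/255 = 255 - 7708/255 ≈ 255 - 30.227 = 224.773 → 225
= RGB(204, 128, 225)


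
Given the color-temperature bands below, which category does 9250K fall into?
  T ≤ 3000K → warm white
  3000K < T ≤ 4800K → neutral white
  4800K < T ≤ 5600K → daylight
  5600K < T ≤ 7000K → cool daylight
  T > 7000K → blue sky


Temperature: 9250K
9250K > 7000K → blue sky
Classification: blue sky


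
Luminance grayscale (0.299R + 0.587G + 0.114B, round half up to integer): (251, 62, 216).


Gray = 0.299×R + 0.587×G + 0.114×B
Gray = 0.299×251 + 0.587×62 + 0.114×216
Gray = 75.049 + 36.394 + 24.624
Gray = 136.067 → round half up → 136
Gray = 136


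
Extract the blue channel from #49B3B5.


Color: #49B3B5
R = 49 = 73
G = B3 = 179
B = B5 = 181
Blue = 181


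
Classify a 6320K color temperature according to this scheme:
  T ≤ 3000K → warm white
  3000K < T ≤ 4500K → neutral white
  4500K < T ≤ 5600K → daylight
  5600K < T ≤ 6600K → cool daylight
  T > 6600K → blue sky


Temperature: 6320K
5600K < 6320K ≤ 6600K → cool daylight
Classification: cool daylight


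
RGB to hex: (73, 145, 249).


R = 73 → 49 (hex)
G = 145 → 91 (hex)
B = 249 → F9 (hex)
Hex = #4991F9


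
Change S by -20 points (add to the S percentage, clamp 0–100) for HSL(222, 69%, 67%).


Original S = 69%
Adjustment = -20 percentage points
New S = 69 + (-20) = 49
Clamp to [0, 100] → 49
= HSL(222°, 49%, 67%)


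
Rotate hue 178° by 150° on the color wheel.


New hue = (H + rotation) mod 360
New hue = (178 + 150) mod 360
= 328 mod 360
= 328°


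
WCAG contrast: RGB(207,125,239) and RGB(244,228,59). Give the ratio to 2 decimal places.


Linearize each sRGB channel c=v/255: c/12.92 if c ≤ 0.04045 else ((c+0.055)/1.055)^2.4
L = 0.2126×R_lin + 0.7152×G_lin + 0.0722×B_lin
Color 1 (207,125,239):
  R=207: 207/255≈0.8118 > 0.04045 → ((0.8118+0.055)/1.055)^2.4 ≈ 0.62396
  G=125: 125/255≈0.4902 > 0.04045 → ((0.4902+0.055)/1.055)^2.4 ≈ 0.20508
  B=239: 239/255≈0.9373 > 0.04045 → ((0.9373+0.055)/1.055)^2.4 ≈ 0.86316
  L1 = 0.2126×0.62396 + 0.7152×0.20508 + 0.0722×0.86316 ≈ 0.34165
Color 2 (244,228,59):
  R=244: 244/255≈0.9569 > 0.04045 → ((0.9569+0.055)/1.055)^2.4 ≈ 0.90466
  G=228: 228/255≈0.8941 > 0.04045 → ((0.8941+0.055)/1.055)^2.4 ≈ 0.77582
  B=59: 59/255≈0.2314 > 0.04045 → ((0.2314+0.055)/1.055)^2.4 ≈ 0.04374
  L2 = 0.2126×0.90466 + 0.7152×0.77582 + 0.0722×0.04374 ≈ 0.75036
Lighter = 0.75036, Darker = 0.34165
Ratio = (L_lighter + 0.05) / (L_darker + 0.05)
Ratio = (0.75036 + 0.05) / (0.34165 + 0.05) = 0.80036 / 0.39165 ≈ 2.0436
Ratio ≈ 2.04:1
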